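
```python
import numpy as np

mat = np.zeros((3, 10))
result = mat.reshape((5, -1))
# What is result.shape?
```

(5, 6)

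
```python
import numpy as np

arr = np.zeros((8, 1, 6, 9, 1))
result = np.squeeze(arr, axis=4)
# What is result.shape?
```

(8, 1, 6, 9)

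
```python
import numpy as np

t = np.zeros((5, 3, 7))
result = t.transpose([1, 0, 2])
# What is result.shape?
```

(3, 5, 7)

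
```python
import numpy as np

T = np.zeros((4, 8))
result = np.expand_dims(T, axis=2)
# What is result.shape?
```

(4, 8, 1)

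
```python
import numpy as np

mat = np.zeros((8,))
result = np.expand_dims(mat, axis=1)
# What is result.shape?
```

(8, 1)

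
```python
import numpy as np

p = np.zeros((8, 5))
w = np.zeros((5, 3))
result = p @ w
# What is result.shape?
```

(8, 3)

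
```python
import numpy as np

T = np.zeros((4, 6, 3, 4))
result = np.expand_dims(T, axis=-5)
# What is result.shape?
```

(1, 4, 6, 3, 4)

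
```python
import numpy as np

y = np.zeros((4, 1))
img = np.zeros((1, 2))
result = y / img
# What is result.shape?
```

(4, 2)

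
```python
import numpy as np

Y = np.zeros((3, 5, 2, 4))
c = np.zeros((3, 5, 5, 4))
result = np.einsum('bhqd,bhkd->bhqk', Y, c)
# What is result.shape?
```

(3, 5, 2, 5)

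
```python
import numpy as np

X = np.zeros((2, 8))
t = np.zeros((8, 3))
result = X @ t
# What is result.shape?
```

(2, 3)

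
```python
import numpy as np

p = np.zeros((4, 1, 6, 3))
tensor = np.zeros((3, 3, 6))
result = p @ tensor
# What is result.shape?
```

(4, 3, 6, 6)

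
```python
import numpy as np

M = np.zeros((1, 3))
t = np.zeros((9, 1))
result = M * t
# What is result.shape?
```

(9, 3)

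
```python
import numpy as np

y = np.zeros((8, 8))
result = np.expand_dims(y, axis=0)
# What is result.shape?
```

(1, 8, 8)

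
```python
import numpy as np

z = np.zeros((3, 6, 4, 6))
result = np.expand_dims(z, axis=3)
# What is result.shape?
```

(3, 6, 4, 1, 6)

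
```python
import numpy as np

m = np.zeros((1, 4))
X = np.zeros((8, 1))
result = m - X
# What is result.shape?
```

(8, 4)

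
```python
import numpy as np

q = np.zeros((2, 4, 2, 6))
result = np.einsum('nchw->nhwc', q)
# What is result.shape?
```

(2, 2, 6, 4)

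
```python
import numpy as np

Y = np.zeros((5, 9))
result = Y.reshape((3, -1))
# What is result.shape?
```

(3, 15)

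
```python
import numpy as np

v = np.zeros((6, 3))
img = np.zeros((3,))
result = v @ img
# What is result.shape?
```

(6,)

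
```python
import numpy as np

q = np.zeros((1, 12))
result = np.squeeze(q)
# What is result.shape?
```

(12,)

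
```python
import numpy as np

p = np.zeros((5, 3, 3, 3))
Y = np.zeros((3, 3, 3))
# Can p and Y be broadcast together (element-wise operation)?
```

Yes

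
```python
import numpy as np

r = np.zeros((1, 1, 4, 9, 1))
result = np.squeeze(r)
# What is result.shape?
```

(4, 9)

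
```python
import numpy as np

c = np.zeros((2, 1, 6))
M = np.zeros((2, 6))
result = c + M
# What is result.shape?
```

(2, 2, 6)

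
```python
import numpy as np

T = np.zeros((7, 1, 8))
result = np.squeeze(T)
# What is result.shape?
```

(7, 8)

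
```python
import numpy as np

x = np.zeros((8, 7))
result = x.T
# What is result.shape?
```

(7, 8)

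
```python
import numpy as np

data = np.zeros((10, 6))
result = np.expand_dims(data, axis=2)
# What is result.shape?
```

(10, 6, 1)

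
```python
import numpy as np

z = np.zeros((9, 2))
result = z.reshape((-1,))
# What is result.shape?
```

(18,)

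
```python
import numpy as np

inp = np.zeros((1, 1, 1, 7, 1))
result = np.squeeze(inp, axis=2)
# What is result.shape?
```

(1, 1, 7, 1)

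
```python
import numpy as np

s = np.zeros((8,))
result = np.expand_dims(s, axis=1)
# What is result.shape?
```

(8, 1)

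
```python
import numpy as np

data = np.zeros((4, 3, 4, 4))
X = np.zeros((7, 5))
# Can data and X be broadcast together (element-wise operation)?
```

No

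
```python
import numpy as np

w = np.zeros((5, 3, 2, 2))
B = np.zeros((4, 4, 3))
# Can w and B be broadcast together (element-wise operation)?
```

No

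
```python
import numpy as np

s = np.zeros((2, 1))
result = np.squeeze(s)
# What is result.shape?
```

(2,)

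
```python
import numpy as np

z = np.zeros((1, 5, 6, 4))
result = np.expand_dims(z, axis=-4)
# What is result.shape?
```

(1, 1, 5, 6, 4)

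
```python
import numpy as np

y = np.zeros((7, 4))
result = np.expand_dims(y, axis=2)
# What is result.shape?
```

(7, 4, 1)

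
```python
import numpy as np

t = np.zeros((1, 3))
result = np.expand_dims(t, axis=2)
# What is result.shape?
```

(1, 3, 1)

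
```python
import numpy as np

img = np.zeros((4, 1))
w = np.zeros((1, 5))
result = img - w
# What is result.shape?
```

(4, 5)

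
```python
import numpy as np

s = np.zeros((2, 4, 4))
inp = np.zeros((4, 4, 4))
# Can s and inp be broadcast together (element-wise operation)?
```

No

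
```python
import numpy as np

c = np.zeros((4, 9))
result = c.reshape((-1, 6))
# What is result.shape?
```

(6, 6)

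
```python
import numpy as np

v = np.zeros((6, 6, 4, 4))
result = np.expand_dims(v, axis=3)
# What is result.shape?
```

(6, 6, 4, 1, 4)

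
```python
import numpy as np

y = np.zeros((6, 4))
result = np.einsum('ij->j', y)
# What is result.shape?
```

(4,)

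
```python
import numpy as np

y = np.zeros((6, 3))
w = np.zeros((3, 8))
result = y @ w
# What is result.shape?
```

(6, 8)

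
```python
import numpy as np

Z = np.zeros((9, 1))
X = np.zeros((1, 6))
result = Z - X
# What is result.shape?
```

(9, 6)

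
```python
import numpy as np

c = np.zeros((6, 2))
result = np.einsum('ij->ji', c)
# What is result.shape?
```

(2, 6)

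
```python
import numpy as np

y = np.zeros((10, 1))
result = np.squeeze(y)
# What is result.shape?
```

(10,)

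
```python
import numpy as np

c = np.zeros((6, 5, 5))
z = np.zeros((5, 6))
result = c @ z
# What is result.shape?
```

(6, 5, 6)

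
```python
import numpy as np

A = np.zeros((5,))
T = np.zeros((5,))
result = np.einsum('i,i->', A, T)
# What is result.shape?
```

()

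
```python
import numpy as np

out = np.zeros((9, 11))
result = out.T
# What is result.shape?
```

(11, 9)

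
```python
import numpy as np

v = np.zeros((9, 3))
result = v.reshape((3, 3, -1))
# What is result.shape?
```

(3, 3, 3)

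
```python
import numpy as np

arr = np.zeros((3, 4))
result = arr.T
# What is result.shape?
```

(4, 3)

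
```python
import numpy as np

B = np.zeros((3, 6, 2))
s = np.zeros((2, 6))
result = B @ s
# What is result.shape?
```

(3, 6, 6)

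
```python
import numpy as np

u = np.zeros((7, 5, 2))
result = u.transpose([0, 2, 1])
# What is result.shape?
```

(7, 2, 5)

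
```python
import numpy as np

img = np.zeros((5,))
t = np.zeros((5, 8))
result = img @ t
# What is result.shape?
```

(8,)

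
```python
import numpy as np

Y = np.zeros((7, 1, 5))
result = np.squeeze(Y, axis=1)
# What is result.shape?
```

(7, 5)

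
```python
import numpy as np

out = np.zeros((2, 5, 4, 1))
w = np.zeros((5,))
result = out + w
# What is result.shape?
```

(2, 5, 4, 5)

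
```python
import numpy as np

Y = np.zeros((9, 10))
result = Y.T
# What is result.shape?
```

(10, 9)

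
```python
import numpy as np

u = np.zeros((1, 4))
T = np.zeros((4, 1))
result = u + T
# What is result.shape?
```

(4, 4)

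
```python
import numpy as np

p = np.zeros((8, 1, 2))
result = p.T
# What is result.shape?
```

(2, 1, 8)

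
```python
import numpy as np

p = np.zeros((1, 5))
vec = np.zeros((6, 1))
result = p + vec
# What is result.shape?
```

(6, 5)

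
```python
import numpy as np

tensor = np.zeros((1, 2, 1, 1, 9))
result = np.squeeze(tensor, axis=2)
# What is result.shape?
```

(1, 2, 1, 9)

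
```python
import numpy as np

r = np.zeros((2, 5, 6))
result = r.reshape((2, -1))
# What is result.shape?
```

(2, 30)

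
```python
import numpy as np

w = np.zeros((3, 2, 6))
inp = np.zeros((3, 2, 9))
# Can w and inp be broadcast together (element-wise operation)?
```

No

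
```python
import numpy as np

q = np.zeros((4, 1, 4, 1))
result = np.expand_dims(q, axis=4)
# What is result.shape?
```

(4, 1, 4, 1, 1)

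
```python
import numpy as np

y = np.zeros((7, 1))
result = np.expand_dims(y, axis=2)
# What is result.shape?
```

(7, 1, 1)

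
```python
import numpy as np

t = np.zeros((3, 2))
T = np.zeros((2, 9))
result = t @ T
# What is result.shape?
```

(3, 9)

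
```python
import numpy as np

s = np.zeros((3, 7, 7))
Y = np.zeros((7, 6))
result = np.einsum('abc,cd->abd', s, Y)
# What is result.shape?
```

(3, 7, 6)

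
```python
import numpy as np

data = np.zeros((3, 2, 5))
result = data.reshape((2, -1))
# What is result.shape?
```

(2, 15)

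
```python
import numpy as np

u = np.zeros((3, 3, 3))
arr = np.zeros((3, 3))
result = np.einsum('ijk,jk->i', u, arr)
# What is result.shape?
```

(3,)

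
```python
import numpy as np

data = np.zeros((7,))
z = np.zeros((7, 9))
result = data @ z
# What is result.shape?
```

(9,)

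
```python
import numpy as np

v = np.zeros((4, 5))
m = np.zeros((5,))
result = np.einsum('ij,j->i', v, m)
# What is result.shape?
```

(4,)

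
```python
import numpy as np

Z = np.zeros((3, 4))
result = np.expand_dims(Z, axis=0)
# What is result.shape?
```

(1, 3, 4)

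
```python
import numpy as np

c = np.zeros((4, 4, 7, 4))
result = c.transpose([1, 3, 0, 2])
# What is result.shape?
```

(4, 4, 4, 7)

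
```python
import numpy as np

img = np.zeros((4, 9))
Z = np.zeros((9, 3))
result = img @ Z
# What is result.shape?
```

(4, 3)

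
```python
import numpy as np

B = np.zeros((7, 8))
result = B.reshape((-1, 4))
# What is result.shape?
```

(14, 4)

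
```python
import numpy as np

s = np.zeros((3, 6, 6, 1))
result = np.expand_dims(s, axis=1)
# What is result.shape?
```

(3, 1, 6, 6, 1)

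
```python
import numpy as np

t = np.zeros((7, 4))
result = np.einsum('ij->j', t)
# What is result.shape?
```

(4,)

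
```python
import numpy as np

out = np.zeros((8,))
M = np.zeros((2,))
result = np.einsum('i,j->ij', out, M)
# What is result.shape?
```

(8, 2)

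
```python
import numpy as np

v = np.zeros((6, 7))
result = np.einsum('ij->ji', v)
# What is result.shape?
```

(7, 6)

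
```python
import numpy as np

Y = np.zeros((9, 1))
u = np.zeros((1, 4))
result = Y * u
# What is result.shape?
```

(9, 4)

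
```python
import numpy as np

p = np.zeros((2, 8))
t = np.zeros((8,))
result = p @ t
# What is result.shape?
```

(2,)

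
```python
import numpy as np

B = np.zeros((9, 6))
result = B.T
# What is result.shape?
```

(6, 9)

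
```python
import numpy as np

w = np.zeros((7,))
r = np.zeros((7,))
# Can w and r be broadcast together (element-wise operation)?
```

Yes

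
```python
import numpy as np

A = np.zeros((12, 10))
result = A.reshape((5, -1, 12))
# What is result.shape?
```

(5, 2, 12)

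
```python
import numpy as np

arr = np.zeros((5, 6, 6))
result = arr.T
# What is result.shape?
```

(6, 6, 5)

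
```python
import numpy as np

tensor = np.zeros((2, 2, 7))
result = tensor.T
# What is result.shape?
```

(7, 2, 2)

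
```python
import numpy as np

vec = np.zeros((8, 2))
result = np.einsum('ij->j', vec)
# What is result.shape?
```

(2,)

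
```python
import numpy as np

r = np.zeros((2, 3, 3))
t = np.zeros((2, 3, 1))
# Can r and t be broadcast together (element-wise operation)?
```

Yes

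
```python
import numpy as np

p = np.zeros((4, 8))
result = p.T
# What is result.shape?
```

(8, 4)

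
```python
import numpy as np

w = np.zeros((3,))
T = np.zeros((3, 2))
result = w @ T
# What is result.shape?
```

(2,)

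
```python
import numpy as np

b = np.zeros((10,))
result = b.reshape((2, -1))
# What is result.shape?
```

(2, 5)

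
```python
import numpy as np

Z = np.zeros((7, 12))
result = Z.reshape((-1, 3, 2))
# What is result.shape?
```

(14, 3, 2)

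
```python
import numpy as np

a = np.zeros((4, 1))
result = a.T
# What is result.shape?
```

(1, 4)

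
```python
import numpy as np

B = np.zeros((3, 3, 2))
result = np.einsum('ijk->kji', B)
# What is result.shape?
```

(2, 3, 3)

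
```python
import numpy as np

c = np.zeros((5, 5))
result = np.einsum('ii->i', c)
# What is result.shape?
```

(5,)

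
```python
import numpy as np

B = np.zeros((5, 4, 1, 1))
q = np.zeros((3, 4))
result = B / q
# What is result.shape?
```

(5, 4, 3, 4)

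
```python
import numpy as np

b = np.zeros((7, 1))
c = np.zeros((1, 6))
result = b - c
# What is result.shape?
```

(7, 6)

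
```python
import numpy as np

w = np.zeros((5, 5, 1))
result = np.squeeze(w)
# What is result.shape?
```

(5, 5)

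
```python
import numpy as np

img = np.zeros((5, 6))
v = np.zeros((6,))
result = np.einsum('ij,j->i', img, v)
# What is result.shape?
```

(5,)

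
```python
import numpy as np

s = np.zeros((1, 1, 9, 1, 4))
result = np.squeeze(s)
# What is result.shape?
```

(9, 4)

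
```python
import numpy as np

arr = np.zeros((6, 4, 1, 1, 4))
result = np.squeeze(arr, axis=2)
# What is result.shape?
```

(6, 4, 1, 4)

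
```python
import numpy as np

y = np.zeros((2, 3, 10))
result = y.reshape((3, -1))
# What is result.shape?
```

(3, 20)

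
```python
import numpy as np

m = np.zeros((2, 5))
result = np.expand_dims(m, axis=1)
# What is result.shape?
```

(2, 1, 5)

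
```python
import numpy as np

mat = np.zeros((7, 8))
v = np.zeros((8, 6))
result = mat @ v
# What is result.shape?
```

(7, 6)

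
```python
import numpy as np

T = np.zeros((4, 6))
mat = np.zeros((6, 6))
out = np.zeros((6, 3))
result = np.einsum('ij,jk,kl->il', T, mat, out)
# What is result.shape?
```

(4, 3)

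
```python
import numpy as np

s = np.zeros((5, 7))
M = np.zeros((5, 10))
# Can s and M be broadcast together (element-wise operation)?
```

No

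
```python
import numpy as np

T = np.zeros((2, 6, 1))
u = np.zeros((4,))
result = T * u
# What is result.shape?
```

(2, 6, 4)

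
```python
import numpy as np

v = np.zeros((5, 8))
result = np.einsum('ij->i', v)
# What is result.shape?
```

(5,)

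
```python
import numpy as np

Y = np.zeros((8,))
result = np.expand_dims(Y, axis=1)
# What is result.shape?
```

(8, 1)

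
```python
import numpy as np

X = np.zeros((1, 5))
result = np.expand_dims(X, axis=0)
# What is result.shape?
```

(1, 1, 5)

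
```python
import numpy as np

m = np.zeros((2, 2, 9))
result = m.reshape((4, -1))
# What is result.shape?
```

(4, 9)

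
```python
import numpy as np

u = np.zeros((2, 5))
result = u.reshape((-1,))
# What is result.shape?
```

(10,)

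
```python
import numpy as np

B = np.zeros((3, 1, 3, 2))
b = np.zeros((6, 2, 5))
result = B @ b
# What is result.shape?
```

(3, 6, 3, 5)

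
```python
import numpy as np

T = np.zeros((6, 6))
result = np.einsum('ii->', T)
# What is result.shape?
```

()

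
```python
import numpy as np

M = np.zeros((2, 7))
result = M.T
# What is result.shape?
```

(7, 2)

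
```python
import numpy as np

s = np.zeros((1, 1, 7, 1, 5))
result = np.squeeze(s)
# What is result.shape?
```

(7, 5)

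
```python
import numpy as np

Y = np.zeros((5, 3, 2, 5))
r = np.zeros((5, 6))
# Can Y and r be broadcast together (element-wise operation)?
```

No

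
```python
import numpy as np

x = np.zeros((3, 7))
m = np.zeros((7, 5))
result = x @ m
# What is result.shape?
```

(3, 5)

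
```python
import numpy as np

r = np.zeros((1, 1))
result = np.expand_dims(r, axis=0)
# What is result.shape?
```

(1, 1, 1)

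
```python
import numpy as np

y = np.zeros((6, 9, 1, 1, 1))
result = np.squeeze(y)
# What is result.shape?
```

(6, 9)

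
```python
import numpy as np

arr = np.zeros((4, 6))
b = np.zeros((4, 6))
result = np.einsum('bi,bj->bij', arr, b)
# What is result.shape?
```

(4, 6, 6)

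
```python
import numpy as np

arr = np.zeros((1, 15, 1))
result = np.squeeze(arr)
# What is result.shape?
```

(15,)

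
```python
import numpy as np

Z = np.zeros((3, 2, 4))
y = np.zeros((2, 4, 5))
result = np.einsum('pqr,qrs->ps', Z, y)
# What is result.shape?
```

(3, 5)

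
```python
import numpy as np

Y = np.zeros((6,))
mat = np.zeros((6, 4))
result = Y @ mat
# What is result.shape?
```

(4,)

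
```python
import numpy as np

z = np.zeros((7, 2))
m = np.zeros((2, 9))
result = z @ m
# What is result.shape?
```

(7, 9)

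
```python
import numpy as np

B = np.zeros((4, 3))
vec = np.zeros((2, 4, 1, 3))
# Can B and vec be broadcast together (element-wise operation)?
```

Yes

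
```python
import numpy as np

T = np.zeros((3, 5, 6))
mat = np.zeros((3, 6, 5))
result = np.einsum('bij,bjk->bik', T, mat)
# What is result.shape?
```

(3, 5, 5)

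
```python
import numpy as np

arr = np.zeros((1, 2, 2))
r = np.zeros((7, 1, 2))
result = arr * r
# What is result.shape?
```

(7, 2, 2)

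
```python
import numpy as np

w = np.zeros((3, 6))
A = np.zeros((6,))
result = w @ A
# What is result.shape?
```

(3,)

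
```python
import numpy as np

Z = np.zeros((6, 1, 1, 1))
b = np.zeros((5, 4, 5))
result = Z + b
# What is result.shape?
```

(6, 5, 4, 5)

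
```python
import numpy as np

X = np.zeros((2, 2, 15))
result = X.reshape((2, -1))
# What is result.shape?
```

(2, 30)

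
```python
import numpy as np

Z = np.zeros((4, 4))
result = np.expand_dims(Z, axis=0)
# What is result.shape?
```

(1, 4, 4)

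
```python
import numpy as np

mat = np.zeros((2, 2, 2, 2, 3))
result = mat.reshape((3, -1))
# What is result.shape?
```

(3, 16)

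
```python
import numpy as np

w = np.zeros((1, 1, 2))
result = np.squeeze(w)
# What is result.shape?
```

(2,)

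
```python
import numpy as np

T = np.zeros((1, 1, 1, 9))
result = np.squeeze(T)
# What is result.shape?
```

(9,)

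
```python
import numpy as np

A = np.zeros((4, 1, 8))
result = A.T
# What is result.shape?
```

(8, 1, 4)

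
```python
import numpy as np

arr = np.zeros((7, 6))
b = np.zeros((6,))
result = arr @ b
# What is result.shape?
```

(7,)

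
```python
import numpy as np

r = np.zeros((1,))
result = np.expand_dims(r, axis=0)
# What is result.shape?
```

(1, 1)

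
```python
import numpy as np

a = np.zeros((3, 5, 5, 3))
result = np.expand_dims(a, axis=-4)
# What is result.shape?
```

(3, 1, 5, 5, 3)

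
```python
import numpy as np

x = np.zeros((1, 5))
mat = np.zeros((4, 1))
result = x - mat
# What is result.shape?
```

(4, 5)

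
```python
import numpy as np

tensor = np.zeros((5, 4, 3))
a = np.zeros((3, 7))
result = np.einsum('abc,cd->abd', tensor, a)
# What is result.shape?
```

(5, 4, 7)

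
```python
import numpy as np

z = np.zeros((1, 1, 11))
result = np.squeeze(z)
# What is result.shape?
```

(11,)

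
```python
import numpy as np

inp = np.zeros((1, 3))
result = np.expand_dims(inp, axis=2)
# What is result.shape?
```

(1, 3, 1)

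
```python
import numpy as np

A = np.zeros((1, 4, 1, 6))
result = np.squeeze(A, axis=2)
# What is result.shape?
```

(1, 4, 6)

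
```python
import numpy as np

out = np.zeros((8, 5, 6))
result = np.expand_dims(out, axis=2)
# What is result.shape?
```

(8, 5, 1, 6)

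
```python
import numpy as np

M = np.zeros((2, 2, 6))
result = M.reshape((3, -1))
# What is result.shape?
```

(3, 8)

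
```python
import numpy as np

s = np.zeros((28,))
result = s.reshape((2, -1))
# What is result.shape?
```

(2, 14)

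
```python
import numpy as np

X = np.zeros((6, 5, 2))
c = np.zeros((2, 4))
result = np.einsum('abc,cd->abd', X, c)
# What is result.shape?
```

(6, 5, 4)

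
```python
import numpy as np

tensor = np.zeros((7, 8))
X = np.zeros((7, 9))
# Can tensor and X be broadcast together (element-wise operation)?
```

No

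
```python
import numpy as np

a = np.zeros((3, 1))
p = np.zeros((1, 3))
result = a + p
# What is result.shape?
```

(3, 3)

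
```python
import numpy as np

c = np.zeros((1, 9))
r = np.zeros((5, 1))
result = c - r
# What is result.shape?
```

(5, 9)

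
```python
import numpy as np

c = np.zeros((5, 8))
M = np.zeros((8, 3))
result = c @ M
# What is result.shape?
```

(5, 3)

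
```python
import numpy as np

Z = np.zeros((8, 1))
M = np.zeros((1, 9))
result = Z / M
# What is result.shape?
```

(8, 9)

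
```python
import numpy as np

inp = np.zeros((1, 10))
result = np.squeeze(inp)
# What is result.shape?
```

(10,)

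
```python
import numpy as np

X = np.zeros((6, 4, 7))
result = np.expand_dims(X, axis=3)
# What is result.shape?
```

(6, 4, 7, 1)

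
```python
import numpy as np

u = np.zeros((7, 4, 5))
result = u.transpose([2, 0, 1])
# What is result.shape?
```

(5, 7, 4)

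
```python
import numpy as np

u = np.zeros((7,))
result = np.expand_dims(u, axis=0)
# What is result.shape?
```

(1, 7)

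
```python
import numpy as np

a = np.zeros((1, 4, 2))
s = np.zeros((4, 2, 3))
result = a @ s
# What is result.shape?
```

(4, 4, 3)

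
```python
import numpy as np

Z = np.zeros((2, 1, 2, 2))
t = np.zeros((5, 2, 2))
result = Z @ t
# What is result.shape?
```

(2, 5, 2, 2)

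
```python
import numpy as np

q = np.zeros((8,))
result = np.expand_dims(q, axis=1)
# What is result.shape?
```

(8, 1)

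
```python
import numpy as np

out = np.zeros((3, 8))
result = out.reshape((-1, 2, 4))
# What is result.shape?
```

(3, 2, 4)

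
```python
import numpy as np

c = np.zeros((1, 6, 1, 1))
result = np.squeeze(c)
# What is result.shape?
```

(6,)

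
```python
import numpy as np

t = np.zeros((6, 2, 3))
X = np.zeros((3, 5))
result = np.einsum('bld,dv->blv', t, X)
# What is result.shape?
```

(6, 2, 5)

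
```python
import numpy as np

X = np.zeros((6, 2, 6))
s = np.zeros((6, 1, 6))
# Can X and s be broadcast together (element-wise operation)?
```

Yes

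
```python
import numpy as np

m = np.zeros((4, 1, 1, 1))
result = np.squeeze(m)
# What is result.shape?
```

(4,)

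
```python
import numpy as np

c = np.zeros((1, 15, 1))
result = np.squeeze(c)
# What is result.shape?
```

(15,)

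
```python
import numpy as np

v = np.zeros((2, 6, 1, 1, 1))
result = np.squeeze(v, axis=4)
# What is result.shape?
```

(2, 6, 1, 1)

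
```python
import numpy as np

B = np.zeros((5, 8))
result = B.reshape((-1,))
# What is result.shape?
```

(40,)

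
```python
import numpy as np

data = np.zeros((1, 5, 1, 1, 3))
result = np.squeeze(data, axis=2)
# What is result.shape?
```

(1, 5, 1, 3)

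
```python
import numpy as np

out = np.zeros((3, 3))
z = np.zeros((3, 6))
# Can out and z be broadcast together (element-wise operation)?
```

No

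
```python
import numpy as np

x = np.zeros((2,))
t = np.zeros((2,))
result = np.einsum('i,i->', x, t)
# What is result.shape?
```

()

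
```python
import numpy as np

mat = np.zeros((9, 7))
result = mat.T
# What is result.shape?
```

(7, 9)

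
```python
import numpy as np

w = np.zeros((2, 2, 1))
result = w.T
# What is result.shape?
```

(1, 2, 2)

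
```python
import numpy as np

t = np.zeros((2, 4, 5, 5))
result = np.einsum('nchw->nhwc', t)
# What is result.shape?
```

(2, 5, 5, 4)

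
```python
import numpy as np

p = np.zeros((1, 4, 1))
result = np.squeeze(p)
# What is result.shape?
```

(4,)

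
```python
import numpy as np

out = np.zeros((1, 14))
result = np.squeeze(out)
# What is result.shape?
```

(14,)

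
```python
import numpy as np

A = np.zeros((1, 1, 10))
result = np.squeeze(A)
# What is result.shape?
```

(10,)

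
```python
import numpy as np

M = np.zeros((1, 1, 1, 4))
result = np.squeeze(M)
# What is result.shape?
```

(4,)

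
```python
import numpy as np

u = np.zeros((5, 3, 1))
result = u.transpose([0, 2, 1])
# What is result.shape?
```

(5, 1, 3)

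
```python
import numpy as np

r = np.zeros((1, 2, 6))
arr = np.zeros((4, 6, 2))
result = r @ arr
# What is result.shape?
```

(4, 2, 2)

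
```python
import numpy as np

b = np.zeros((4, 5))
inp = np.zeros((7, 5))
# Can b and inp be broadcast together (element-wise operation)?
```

No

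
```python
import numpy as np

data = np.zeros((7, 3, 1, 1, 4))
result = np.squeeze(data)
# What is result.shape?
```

(7, 3, 4)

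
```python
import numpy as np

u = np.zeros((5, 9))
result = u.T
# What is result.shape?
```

(9, 5)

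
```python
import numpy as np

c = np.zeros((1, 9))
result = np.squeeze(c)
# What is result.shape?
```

(9,)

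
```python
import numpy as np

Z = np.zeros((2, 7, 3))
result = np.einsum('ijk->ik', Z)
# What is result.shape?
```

(2, 3)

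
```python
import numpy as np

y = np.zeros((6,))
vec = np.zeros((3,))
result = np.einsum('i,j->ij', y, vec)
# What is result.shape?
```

(6, 3)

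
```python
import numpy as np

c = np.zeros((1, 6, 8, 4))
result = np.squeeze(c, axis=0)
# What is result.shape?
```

(6, 8, 4)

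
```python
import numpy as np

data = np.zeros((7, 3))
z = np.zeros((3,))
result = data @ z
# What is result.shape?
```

(7,)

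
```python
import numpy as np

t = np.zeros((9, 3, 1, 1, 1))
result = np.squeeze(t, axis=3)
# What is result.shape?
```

(9, 3, 1, 1)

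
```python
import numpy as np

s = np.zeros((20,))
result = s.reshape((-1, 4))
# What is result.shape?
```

(5, 4)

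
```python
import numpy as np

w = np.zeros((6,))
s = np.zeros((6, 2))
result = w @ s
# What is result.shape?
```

(2,)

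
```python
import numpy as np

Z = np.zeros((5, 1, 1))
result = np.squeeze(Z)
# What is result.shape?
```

(5,)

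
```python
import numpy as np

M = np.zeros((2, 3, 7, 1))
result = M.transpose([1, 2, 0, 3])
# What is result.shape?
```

(3, 7, 2, 1)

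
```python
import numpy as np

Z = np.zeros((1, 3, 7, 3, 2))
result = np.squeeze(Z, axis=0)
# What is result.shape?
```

(3, 7, 3, 2)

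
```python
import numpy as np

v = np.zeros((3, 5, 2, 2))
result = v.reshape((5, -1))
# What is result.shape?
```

(5, 12)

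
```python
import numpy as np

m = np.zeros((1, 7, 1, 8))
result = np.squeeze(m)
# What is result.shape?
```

(7, 8)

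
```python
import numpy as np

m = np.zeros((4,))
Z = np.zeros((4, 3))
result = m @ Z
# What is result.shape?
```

(3,)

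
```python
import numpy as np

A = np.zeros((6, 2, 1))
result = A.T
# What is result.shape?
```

(1, 2, 6)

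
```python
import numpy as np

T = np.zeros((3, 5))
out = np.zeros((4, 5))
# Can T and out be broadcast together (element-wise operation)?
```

No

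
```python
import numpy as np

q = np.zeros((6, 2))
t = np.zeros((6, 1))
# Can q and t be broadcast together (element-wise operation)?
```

Yes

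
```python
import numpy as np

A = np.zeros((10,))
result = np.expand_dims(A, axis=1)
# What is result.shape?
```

(10, 1)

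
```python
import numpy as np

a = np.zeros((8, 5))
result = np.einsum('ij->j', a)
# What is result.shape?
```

(5,)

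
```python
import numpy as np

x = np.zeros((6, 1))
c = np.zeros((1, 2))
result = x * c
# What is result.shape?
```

(6, 2)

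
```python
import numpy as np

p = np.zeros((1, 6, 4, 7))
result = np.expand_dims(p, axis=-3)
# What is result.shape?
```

(1, 6, 1, 4, 7)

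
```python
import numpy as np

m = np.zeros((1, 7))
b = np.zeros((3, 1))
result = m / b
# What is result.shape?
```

(3, 7)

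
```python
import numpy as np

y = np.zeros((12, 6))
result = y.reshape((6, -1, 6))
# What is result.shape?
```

(6, 2, 6)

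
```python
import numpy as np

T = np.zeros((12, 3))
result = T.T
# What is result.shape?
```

(3, 12)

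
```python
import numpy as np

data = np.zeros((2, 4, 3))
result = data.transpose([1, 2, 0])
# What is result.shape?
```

(4, 3, 2)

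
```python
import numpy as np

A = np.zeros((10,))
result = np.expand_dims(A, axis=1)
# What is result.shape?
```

(10, 1)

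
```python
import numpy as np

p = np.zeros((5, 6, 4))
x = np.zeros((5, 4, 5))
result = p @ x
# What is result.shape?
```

(5, 6, 5)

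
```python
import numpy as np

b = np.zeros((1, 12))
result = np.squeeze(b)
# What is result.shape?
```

(12,)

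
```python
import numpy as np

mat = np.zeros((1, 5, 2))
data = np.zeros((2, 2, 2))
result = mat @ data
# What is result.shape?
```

(2, 5, 2)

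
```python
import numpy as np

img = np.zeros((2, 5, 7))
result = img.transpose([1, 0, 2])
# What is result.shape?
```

(5, 2, 7)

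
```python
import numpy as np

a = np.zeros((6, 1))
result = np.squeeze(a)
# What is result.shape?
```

(6,)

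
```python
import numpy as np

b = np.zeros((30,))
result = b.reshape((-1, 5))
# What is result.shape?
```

(6, 5)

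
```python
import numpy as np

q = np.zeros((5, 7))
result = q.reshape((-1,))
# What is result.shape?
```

(35,)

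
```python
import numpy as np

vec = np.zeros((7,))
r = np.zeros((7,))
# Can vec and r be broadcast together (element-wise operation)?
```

Yes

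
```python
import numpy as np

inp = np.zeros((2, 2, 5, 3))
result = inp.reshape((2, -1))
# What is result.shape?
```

(2, 30)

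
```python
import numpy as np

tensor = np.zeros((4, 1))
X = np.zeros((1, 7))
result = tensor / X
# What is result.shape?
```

(4, 7)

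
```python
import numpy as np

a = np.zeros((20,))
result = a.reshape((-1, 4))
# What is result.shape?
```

(5, 4)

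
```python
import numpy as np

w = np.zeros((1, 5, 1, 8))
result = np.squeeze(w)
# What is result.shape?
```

(5, 8)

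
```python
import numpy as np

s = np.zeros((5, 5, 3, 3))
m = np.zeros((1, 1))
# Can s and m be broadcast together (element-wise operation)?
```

Yes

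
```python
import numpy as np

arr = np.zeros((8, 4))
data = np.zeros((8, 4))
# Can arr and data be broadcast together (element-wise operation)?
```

Yes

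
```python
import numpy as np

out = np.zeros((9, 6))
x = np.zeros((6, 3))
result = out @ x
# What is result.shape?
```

(9, 3)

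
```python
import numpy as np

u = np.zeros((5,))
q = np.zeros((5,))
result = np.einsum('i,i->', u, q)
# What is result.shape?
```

()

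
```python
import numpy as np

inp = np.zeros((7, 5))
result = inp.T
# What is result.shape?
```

(5, 7)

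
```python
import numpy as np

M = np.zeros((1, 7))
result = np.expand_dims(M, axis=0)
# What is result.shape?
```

(1, 1, 7)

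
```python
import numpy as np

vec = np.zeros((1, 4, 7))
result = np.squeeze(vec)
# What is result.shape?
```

(4, 7)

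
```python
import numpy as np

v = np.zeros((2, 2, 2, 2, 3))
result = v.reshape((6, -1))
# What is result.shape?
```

(6, 8)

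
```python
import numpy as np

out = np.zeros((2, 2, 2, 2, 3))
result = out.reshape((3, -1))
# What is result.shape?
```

(3, 16)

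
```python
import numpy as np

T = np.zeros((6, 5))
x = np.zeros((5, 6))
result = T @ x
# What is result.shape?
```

(6, 6)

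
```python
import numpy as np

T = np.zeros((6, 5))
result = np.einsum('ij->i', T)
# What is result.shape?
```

(6,)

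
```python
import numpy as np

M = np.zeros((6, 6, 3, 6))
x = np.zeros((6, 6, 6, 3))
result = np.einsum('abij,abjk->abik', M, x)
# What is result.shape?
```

(6, 6, 3, 3)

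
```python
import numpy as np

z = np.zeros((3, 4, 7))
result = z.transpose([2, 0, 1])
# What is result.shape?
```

(7, 3, 4)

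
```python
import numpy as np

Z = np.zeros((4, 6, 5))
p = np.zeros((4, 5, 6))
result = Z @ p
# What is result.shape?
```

(4, 6, 6)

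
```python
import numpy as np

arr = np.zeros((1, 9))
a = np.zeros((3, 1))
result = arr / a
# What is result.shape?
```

(3, 9)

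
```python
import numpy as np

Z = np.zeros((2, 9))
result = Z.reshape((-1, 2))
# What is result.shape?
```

(9, 2)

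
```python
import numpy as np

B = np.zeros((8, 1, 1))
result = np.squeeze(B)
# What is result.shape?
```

(8,)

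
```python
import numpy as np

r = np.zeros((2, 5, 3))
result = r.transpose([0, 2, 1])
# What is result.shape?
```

(2, 3, 5)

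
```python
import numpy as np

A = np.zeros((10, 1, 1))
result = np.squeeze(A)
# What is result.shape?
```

(10,)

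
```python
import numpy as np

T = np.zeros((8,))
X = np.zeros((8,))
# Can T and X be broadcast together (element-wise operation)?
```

Yes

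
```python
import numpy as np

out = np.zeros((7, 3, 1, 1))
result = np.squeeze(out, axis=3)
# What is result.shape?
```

(7, 3, 1)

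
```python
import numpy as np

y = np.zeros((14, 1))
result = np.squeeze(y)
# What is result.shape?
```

(14,)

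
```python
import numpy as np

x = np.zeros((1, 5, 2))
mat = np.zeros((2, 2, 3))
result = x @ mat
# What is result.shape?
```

(2, 5, 3)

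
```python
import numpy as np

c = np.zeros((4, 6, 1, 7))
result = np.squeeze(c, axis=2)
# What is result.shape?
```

(4, 6, 7)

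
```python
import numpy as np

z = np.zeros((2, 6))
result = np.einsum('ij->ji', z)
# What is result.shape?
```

(6, 2)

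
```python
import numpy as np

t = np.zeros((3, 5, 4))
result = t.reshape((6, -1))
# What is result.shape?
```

(6, 10)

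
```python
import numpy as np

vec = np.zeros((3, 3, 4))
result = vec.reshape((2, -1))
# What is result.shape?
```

(2, 18)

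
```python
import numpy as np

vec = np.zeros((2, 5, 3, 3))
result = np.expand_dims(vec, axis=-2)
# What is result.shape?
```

(2, 5, 3, 1, 3)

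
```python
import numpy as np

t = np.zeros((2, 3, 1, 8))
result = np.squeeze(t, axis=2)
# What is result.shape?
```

(2, 3, 8)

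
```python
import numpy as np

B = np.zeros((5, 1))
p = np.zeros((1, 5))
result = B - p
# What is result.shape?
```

(5, 5)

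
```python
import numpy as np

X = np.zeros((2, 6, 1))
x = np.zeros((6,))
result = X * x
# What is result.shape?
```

(2, 6, 6)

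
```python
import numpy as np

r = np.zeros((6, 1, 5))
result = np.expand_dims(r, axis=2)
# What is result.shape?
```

(6, 1, 1, 5)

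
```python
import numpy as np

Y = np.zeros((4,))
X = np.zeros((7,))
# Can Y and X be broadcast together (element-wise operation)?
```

No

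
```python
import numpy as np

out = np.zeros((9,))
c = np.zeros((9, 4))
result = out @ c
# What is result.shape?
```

(4,)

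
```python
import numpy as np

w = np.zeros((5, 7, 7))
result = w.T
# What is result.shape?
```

(7, 7, 5)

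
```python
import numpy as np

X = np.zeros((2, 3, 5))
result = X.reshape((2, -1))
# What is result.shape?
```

(2, 15)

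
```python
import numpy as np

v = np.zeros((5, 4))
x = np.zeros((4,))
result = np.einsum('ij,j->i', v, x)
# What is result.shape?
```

(5,)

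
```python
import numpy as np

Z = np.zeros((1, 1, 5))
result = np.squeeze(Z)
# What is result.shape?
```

(5,)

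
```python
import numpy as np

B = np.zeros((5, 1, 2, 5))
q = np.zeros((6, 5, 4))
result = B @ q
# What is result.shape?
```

(5, 6, 2, 4)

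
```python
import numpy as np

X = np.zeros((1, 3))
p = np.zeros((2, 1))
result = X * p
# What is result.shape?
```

(2, 3)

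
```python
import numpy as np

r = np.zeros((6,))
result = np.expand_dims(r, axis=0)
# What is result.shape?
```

(1, 6)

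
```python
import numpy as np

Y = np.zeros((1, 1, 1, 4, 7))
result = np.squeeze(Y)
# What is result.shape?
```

(4, 7)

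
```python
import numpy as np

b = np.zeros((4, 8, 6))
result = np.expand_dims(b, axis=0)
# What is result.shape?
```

(1, 4, 8, 6)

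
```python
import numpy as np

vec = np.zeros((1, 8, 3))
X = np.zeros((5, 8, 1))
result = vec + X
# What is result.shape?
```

(5, 8, 3)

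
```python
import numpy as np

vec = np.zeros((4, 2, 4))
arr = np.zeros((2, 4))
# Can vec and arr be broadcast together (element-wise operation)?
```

Yes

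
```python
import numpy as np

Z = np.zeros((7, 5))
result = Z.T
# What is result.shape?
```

(5, 7)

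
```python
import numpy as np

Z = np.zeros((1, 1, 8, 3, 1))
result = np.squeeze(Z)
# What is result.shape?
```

(8, 3)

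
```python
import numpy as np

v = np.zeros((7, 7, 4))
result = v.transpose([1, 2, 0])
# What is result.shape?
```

(7, 4, 7)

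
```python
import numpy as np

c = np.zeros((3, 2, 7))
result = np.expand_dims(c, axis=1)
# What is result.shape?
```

(3, 1, 2, 7)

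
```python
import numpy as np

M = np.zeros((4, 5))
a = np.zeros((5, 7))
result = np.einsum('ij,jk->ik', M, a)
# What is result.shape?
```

(4, 7)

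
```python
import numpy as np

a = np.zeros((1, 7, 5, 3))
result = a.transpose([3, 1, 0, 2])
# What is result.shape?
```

(3, 7, 1, 5)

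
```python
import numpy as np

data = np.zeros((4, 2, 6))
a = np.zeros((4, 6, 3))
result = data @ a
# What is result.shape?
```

(4, 2, 3)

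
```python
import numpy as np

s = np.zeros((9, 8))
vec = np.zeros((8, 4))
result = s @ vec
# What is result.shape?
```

(9, 4)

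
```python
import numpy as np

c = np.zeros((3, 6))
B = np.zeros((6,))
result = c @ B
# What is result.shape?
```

(3,)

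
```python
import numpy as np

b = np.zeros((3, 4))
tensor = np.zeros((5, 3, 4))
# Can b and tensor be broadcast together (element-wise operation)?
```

Yes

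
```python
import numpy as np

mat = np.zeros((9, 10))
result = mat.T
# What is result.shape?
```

(10, 9)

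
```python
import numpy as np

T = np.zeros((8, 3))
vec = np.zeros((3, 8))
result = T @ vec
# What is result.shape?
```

(8, 8)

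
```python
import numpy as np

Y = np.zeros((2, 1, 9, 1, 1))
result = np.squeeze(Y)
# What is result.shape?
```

(2, 9)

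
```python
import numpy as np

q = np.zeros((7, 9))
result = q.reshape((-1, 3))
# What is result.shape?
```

(21, 3)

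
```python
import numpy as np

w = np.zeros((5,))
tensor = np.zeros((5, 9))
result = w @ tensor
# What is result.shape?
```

(9,)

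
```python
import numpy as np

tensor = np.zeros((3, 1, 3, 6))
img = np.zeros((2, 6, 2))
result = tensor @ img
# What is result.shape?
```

(3, 2, 3, 2)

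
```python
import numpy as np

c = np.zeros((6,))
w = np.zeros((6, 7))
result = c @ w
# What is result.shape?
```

(7,)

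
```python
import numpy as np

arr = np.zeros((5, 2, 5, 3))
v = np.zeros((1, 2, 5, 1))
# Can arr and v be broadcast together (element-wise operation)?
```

Yes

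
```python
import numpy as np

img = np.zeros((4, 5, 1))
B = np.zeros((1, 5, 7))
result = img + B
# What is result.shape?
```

(4, 5, 7)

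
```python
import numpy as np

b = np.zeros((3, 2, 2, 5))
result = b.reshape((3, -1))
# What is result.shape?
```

(3, 20)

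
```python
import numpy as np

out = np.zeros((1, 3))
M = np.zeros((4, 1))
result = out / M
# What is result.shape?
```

(4, 3)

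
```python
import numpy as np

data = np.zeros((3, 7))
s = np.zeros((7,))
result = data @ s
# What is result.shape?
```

(3,)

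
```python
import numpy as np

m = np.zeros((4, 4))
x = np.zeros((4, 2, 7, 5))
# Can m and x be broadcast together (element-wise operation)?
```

No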